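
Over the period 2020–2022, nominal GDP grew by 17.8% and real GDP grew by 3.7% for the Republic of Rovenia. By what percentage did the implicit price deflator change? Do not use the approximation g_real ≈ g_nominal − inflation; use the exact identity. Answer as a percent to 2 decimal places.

(1 + g_nom) = (1 + g_real)(1 + π), so π = 1.1780 / 1.0370 − 1 = 0.13597.

13.60%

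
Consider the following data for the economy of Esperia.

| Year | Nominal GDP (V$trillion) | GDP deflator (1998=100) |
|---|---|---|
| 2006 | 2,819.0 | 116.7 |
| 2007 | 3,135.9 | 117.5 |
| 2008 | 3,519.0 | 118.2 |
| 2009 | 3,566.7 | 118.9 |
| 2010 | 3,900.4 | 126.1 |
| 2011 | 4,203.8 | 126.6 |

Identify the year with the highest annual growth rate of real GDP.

2008

2007: real = 3135.9/1.175 = 2668.85; growth vs 2006 (2415.60) = 10.48%.
2008: real = 3519.0/1.182 = 2977.16; growth vs 2007 (2668.85) = 11.55%.
2009: real = 3566.7/1.189 = 2999.75; growth vs 2008 (2977.16) = 0.76%.
2010: real = 3900.4/1.261 = 3093.10; growth vs 2009 (2999.75) = 3.11%.
2011: real = 4203.8/1.266 = 3320.54; growth vs 2010 (3093.10) = 7.35%.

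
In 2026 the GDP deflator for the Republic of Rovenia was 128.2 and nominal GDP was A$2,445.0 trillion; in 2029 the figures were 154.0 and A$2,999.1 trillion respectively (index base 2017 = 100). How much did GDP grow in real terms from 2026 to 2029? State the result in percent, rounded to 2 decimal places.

Deflate each year: 2026 → 2445.0/1.282 = 1907.18; 2029 → 2999.1/1.540 = 1947.47.
So real GDP changed by 1947.47/1907.18 − 1 = 0.0211, i.e. 2.11%.

2.11%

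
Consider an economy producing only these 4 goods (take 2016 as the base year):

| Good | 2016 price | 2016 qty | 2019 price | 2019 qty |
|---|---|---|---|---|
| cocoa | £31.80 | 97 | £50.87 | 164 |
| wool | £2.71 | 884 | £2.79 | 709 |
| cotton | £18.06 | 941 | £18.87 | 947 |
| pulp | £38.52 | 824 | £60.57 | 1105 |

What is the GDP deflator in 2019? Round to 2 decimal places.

142.39

Nominal GDP 2019 = 50.87·164 + 2.79·709 + 18.87·947 + 60.57·1105 = 95120.53.
Real GDP 2019 (at 2016 prices) = 31.80·164 + 2.71·709 + 18.06·947 + 38.52·1105 = 66804.01.
Deflator = Nominal/Real × 100 = 95120.53/66804.01 × 100 = 142.387.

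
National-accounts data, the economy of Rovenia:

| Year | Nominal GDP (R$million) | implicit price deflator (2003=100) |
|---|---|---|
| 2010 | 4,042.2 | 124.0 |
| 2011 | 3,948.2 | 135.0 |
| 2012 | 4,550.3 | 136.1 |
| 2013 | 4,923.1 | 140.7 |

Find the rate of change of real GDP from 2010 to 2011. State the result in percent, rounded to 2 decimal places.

Real GDP 2010 = 4042.2/1.240 = 3259.84.
Real GDP 2011 = 3948.2/1.350 = 2924.59.
Change = 2924.59/3259.84 − 1 = -0.1028.

-10.28%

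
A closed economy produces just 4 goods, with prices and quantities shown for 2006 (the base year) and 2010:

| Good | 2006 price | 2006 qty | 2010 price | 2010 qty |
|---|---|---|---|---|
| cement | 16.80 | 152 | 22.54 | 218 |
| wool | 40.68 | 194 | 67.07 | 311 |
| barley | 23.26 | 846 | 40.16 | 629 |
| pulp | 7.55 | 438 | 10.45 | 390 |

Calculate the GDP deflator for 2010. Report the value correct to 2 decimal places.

Nominal GDP 2010 = 22.54·218 + 67.07·311 + 40.16·629 + 10.45·390 = 55108.63.
Real GDP 2010 (at 2006 prices) = 16.80·218 + 40.68·311 + 23.26·629 + 7.55·390 = 33888.92.
Deflator = Nominal/Real × 100 = 55108.63/33888.92 × 100 = 162.615.

162.62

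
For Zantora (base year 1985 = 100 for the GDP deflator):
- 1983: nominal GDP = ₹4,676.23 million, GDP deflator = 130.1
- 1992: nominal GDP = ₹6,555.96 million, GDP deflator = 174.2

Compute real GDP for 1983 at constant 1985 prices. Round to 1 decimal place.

Real GDP = Nominal / (GDP deflator/100) = 4676.23 / 1.301 = 3594.34.

₹3,594.3 million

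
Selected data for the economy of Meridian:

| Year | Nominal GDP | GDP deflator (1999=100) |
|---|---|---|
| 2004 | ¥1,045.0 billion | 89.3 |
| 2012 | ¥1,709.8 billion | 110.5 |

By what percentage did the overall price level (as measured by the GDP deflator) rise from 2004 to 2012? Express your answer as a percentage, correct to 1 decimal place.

23.7%

Price-level change = 110.5 / 89.3 − 1 = 0.2374.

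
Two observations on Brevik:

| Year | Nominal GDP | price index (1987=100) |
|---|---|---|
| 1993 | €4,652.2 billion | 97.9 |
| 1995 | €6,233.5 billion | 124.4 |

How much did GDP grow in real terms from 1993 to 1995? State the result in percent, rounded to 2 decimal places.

5.45%

Real GDP 1993 = 4652.2 / 0.979 = 4751.99.
Real GDP 1995 = 6233.5 / 1.244 = 5010.85.
Real growth = 5010.85 / 4751.99 − 1 = 0.0545.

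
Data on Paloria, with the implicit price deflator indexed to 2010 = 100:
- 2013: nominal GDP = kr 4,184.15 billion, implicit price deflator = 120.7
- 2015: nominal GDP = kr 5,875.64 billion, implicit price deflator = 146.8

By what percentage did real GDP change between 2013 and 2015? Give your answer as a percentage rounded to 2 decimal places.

15.46%

Real GDP 2013 = 4184.15 / 1.207 = 3466.57.
Real GDP 2015 = 5875.64 / 1.468 = 4002.48.
Real growth = 4002.48 / 3466.57 − 1 = 0.1546.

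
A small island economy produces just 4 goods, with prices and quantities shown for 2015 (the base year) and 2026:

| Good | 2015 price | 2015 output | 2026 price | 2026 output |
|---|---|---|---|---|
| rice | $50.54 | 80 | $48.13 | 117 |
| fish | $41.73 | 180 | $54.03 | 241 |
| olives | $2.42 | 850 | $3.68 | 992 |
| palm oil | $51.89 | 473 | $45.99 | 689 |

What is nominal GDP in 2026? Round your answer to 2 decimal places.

$53990.11

Nominal GDP 2026 = Σ (p_2026 × q_2026) = 48.13·117 + 54.03·241 + 3.68·992 + 45.99·689 = 53990.11.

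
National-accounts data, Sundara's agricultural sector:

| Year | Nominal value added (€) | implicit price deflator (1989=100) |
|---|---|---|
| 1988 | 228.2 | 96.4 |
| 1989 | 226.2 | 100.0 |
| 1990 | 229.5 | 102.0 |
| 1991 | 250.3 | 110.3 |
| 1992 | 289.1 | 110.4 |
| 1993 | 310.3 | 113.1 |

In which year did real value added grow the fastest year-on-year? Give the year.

1989: real = 226.2/1.000 = 226.20; growth vs 1988 (236.72) = -4.44%.
1990: real = 229.5/1.020 = 225.00; growth vs 1989 (226.20) = -0.53%.
1991: real = 250.3/1.103 = 226.93; growth vs 1990 (225.00) = 0.86%.
1992: real = 289.1/1.104 = 261.87; growth vs 1991 (226.93) = 15.40%.
1993: real = 310.3/1.131 = 274.36; growth vs 1992 (261.87) = 4.77%.

1992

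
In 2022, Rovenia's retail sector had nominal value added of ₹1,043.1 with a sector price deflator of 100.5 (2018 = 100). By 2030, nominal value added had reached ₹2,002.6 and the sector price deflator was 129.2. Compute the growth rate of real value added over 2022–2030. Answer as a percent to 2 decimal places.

Deflate each year: 2022 → 1043.1/1.005 = 1037.91; 2030 → 2002.6/1.292 = 1550.00.
So real value added changed by 1550.00/1037.91 − 1 = 0.4934, i.e. 49.34%.

49.34%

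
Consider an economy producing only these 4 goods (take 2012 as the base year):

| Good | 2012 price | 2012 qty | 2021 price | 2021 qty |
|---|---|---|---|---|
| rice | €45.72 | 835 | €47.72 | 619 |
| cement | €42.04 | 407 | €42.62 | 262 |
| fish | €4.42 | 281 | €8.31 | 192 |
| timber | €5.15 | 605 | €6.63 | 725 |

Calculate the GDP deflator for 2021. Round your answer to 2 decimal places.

107.31

Nominal GDP 2021 = 47.72·619 + 42.62·262 + 8.31·192 + 6.63·725 = 47107.39.
Real GDP 2021 (at 2012 prices) = 45.72·619 + 42.04·262 + 4.42·192 + 5.15·725 = 43897.55.
Deflator = Nominal/Real × 100 = 47107.39/43897.55 × 100 = 107.312.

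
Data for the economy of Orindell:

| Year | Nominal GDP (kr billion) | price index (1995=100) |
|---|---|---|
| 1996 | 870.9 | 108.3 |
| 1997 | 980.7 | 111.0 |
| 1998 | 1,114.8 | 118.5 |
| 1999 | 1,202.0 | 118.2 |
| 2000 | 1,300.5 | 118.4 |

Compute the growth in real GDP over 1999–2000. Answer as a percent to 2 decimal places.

8.01%

Real GDP 1999 = 1202.0/1.182 = 1016.92.
Real GDP 2000 = 1300.5/1.184 = 1098.40.
Change = 1098.40/1016.92 − 1 = 0.0801.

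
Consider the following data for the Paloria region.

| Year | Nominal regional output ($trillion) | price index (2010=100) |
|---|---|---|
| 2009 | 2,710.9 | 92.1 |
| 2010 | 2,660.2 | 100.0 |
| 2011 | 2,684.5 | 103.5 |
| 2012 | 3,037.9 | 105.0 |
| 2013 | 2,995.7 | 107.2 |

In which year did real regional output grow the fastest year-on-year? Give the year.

2012

2010: real = 2660.2/1.000 = 2660.20; growth vs 2009 (2943.43) = -9.62%.
2011: real = 2684.5/1.035 = 2593.72; growth vs 2010 (2660.20) = -2.50%.
2012: real = 3037.9/1.050 = 2893.24; growth vs 2011 (2593.72) = 11.55%.
2013: real = 2995.7/1.072 = 2794.50; growth vs 2012 (2893.24) = -3.41%.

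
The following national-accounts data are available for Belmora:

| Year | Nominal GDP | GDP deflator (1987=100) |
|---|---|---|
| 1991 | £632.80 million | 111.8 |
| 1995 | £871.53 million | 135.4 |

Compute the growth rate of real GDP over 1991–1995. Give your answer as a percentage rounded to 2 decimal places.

13.72%

Real GDP 1991 = 632.80 / 1.118 = 566.01.
Real GDP 1995 = 871.53 / 1.354 = 643.67.
Real growth = 643.67 / 566.01 − 1 = 0.1372.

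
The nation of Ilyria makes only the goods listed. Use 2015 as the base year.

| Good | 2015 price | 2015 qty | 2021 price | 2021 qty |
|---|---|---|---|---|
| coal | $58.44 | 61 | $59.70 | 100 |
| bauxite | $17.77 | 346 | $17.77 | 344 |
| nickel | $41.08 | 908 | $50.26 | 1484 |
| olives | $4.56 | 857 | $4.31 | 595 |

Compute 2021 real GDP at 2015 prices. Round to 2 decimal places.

$75632.80

Real GDP 2021 = Σ (p_2015 × q_2021) = 58.44·100 + 17.77·344 + 41.08·1484 + 4.56·595 = 75632.80.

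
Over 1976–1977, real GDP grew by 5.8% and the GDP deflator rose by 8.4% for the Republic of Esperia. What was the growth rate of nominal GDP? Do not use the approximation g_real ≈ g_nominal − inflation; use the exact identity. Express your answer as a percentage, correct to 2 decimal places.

14.69%

(1 + g_nom) = (1 + g_real)(1 + π) = 1.0580 × 1.0840 = 1.14687.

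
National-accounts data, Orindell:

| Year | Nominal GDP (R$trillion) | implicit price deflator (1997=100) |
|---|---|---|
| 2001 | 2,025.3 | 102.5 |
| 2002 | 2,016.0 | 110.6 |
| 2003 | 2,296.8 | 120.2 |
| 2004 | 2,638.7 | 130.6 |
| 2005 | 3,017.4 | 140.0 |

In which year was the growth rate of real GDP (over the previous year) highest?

2005

2002: real = 2016.0/1.106 = 1822.78; growth vs 2001 (1975.90) = -7.75%.
2003: real = 2296.8/1.202 = 1910.82; growth vs 2002 (1822.78) = 4.83%.
2004: real = 2638.7/1.306 = 2020.44; growth vs 2003 (1910.82) = 5.74%.
2005: real = 3017.4/1.400 = 2155.29; growth vs 2004 (2020.44) = 6.67%.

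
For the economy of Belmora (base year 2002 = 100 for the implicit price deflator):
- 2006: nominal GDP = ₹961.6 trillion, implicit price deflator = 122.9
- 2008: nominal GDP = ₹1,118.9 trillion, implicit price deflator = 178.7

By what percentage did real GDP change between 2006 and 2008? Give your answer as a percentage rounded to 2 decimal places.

-19.98%

Deflate each year: 2006 → 961.6/1.229 = 782.42; 2008 → 1118.9/1.787 = 626.13.
So real GDP changed by 626.13/782.42 − 1 = -0.1998, i.e. -19.98%.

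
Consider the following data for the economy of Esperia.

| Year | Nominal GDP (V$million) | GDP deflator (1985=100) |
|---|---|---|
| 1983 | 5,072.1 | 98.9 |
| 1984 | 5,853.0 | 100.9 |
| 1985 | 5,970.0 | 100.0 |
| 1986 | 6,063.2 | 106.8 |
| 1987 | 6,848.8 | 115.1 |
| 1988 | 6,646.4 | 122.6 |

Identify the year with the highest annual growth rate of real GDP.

1984: real = 5853.0/1.009 = 5800.79; growth vs 1983 (5128.51) = 13.11%.
1985: real = 5970.0/1.000 = 5970.00; growth vs 1984 (5800.79) = 2.92%.
1986: real = 6063.2/1.068 = 5677.15; growth vs 1985 (5970.00) = -4.91%.
1987: real = 6848.8/1.151 = 5950.30; growth vs 1986 (5677.15) = 4.81%.
1988: real = 6646.4/1.226 = 5421.21; growth vs 1987 (5950.30) = -8.89%.

1984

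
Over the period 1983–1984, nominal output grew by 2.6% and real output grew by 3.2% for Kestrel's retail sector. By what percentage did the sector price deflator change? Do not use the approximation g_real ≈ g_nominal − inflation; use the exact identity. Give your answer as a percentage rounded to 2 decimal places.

-0.58%

(1 + g_nom) = (1 + g_real)(1 + π), so π = 1.0260 / 1.0320 − 1 = -0.00581.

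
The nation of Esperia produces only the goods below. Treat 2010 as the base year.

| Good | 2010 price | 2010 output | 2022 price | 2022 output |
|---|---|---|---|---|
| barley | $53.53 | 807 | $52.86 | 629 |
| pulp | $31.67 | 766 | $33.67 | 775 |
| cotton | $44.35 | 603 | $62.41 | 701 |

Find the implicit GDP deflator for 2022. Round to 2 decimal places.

Nominal GDP 2022 = 52.86·629 + 33.67·775 + 62.41·701 = 103092.60.
Real GDP 2022 (at 2010 prices) = 53.53·629 + 31.67·775 + 44.35·701 = 89303.97.
Deflator = Nominal/Real × 100 = 103092.60/89303.97 × 100 = 115.440.

115.44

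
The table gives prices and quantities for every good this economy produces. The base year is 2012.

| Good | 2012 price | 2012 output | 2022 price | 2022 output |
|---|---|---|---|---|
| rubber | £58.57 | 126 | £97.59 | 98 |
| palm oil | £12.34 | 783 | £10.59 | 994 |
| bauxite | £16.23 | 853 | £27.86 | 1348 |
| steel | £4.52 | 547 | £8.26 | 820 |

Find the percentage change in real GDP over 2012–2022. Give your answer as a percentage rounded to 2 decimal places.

30.67%

Real GDP 2012 = Nominal GDP 2012 = 58.57·126 + 12.34·783 + 16.23·853 + 4.52·547 = 33358.67.
Real GDP 2022 (at 2012 prices) = 58.57·98 + 12.34·994 + 16.23·1348 + 4.52·820 = 43590.26.
Real growth = 43590.26/33358.67 − 1 = 0.3067.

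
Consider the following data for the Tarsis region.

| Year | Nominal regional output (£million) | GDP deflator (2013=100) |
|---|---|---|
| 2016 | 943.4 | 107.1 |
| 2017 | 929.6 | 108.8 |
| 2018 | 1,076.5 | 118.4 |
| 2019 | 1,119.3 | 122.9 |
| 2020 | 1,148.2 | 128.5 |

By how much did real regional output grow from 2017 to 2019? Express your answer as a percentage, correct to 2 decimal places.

6.59%

Real regional output 2017 = 929.6/1.088 = 854.41.
Real regional output 2019 = 1119.3/1.229 = 910.74.
Change = 910.74/854.41 − 1 = 0.0659.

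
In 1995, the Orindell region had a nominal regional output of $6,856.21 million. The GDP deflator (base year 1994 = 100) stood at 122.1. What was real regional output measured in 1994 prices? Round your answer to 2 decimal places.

$5,615.24 million

Real regional output = Nominal / (GDP deflator/100) = 6856.21 / 1.221 = 5615.24.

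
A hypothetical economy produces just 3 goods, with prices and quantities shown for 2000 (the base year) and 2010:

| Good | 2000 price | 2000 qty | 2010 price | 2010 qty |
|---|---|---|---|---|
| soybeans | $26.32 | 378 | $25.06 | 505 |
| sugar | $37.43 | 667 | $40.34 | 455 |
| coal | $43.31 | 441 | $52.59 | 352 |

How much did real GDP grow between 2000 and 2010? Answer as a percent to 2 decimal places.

-15.64%

Real GDP 2000 = Nominal GDP 2000 = 26.32·378 + 37.43·667 + 43.31·441 = 54014.48.
Real GDP 2010 (at 2000 prices) = 26.32·505 + 37.43·455 + 43.31·352 = 45567.37.
Real growth = 45567.37/54014.48 − 1 = -0.1564.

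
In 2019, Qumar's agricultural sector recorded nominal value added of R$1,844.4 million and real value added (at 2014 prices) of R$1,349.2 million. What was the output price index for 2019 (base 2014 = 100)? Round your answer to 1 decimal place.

output price index = (Nominal / Real) × 100 = 1844.4 / 1349.2 × 100 = 136.70.

136.7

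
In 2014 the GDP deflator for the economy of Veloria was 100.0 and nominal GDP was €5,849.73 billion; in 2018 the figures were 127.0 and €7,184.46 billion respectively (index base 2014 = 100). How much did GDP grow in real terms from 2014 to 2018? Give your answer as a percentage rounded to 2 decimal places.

-3.29%

Deflate each year: 2014 → 5849.73/1.000 = 5849.73; 2018 → 7184.46/1.270 = 5657.06.
So real GDP changed by 5657.06/5849.73 − 1 = -0.0329, i.e. -3.29%.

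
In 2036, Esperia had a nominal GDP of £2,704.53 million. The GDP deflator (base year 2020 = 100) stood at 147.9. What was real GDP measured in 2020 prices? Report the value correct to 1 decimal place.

Real GDP = Nominal / (GDP deflator/100) = 2704.53 / 1.479 = 1828.62.

£1,828.6 million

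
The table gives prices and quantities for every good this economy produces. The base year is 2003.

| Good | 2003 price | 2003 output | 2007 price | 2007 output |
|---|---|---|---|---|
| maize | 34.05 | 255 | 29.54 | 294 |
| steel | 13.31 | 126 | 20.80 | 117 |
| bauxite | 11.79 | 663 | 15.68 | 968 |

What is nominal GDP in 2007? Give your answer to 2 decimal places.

26296.60

Nominal GDP 2007 = Σ (p_2007 × q_2007) = 29.54·294 + 20.80·117 + 15.68·968 = 26296.60.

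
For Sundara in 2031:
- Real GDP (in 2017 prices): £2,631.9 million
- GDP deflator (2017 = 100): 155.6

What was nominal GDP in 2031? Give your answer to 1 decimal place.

Nominal GDP = Real × (GDP deflator/100) = 2631.9 × 1.556 = 4095.24.

£4,095.2 million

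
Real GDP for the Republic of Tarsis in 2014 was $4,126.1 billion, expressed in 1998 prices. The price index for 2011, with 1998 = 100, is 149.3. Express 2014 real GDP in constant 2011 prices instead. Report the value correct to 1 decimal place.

Real GDP in 2011 prices = Real GDP in 1998 prices × (P_2011/P_1998) = 4126.1 × 1.493 = 6160.27.

$6,160.3 billion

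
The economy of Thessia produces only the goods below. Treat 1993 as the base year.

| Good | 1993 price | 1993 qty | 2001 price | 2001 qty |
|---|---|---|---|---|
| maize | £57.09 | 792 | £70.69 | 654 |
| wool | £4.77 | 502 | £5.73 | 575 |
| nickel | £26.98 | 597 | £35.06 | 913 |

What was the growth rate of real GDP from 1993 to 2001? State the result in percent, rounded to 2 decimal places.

Real GDP 1993 = Nominal GDP 1993 = 57.09·792 + 4.77·502 + 26.98·597 = 63716.88.
Real GDP 2001 (at 1993 prices) = 57.09·654 + 4.77·575 + 26.98·913 = 64712.35.
Real growth = 64712.35/63716.88 − 1 = 0.0156.

1.56%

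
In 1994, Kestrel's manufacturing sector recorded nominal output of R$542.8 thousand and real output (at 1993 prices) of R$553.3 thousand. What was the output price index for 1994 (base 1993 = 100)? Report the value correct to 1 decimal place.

98.1

output price index = (Nominal / Real) × 100 = 542.8 / 553.3 × 100 = 98.10.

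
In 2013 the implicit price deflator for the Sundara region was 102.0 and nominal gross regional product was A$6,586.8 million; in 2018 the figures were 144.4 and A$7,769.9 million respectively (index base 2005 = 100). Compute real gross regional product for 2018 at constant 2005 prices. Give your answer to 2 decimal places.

A$5,380.82 million

Real gross regional product = Nominal / (implicit price deflator/100) = 7769.9 / 1.444 = 5380.82.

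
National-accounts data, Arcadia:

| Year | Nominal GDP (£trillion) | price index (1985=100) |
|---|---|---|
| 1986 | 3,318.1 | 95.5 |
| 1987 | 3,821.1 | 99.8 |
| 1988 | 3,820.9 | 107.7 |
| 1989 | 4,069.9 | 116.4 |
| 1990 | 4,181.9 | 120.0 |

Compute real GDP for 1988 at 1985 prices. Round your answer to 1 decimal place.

£3,547.7 trillion

Real GDP 1988 = 3820.9 / 1.077 = 3547.73.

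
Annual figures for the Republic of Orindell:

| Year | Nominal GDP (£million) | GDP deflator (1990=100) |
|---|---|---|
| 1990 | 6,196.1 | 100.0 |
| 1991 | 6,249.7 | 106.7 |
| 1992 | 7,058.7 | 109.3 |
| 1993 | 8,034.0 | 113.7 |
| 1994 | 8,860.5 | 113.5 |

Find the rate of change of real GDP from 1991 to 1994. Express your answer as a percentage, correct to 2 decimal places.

33.28%

Real GDP 1991 = 6249.7/1.067 = 5857.26.
Real GDP 1994 = 8860.5/1.135 = 7806.61.
Change = 7806.61/5857.26 − 1 = 0.3328.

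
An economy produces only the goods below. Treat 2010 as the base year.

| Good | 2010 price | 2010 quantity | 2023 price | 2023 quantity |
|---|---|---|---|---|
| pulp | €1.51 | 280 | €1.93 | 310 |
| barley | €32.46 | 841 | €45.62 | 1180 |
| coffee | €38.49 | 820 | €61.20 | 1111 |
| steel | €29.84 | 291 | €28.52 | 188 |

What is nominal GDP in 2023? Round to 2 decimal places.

€127784.86

Nominal GDP 2023 = Σ (p_2023 × q_2023) = 1.93·310 + 45.62·1180 + 61.20·1111 + 28.52·188 = 127784.86.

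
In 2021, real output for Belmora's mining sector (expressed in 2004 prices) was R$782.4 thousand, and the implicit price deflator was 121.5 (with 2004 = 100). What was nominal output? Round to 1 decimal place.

R$950.6 thousand

Nominal output = Real × (implicit price deflator/100) = 782.4 × 1.215 = 950.62.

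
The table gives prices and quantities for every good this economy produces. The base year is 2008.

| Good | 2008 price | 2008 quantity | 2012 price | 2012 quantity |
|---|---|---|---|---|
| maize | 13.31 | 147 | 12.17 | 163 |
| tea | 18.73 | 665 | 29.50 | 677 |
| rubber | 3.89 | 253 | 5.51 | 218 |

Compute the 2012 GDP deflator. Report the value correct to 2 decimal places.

Nominal GDP 2012 = 12.17·163 + 29.50·677 + 5.51·218 = 23156.39.
Real GDP 2012 (at 2008 prices) = 13.31·163 + 18.73·677 + 3.89·218 = 15697.76.
Deflator = Nominal/Real × 100 = 23156.39/15697.76 × 100 = 147.514.

147.51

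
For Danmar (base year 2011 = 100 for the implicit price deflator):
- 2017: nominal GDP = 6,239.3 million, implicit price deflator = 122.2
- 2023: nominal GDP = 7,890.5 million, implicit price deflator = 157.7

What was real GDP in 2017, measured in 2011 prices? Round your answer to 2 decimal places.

Real GDP = Nominal / (implicit price deflator/100) = 6239.3 / 1.222 = 5105.81.

5,105.81 million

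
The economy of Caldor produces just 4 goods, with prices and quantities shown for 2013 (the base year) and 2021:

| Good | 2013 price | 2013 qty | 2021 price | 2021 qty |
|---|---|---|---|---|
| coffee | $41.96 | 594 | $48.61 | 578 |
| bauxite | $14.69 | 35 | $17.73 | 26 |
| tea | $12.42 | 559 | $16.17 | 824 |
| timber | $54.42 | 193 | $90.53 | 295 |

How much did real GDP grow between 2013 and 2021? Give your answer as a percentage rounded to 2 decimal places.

Real GDP 2013 = Nominal GDP 2013 = 41.96·594 + 14.69·35 + 12.42·559 + 54.42·193 = 42884.23.
Real GDP 2021 (at 2013 prices) = 41.96·578 + 14.69·26 + 12.42·824 + 54.42·295 = 50922.80.
Real growth = 50922.80/42884.23 − 1 = 0.1874.

18.74%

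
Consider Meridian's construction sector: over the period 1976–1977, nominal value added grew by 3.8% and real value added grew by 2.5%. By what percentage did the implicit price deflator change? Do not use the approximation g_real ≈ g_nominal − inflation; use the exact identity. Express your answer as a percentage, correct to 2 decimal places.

(1 + g_nom) = (1 + g_real)(1 + π), so π = 1.0380 / 1.0250 − 1 = 0.01268.

1.27%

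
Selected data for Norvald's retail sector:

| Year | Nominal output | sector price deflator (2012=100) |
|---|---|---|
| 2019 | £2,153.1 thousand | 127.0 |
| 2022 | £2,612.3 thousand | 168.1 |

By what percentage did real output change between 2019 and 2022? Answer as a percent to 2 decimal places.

-8.34%

Real output 2019 = 2153.1 / 1.270 = 1695.35.
Real output 2022 = 2612.3 / 1.681 = 1554.02.
Real growth = 1554.02 / 1695.35 − 1 = -0.0834.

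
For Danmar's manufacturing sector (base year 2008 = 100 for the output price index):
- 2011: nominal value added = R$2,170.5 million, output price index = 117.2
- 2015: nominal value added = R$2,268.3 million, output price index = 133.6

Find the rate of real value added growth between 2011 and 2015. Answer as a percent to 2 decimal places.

Deflate each year: 2011 → 2170.5/1.172 = 1851.96; 2015 → 2268.3/1.336 = 1697.83.
So real value added changed by 1697.83/1851.96 − 1 = -0.0832, i.e. -8.32%.

-8.32%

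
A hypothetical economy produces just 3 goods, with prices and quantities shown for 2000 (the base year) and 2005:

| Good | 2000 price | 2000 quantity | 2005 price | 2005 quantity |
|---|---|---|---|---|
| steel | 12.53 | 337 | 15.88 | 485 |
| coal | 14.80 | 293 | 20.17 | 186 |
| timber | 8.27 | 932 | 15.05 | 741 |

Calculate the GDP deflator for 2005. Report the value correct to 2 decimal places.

151.13

Nominal GDP 2005 = 15.88·485 + 20.17·186 + 15.05·741 = 22605.47.
Real GDP 2005 (at 2000 prices) = 12.53·485 + 14.80·186 + 8.27·741 = 14957.92.
Deflator = Nominal/Real × 100 = 22605.47/14957.92 × 100 = 151.127.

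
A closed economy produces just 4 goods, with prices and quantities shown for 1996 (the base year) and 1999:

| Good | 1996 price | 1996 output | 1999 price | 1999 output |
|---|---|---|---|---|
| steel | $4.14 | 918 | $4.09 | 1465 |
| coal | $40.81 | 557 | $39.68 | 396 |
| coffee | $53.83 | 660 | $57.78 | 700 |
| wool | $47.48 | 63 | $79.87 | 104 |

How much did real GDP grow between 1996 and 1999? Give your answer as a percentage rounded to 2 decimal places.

Real GDP 1996 = Nominal GDP 1996 = 4.14·918 + 40.81·557 + 53.83·660 + 47.48·63 = 65050.73.
Real GDP 1999 (at 1996 prices) = 4.14·1465 + 40.81·396 + 53.83·700 + 47.48·104 = 64844.78.
Real growth = 64844.78/65050.73 − 1 = -0.0032.

-0.32%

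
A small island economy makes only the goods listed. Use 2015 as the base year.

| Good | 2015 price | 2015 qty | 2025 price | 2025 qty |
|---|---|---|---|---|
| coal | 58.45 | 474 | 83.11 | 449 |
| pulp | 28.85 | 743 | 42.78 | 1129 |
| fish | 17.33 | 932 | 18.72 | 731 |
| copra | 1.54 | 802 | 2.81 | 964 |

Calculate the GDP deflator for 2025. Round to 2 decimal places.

139.80

Nominal GDP 2025 = 83.11·449 + 42.78·1129 + 18.72·731 + 2.81·964 = 102008.17.
Real GDP 2025 (at 2015 prices) = 58.45·449 + 28.85·1129 + 17.33·731 + 1.54·964 = 72968.49.
Deflator = Nominal/Real × 100 = 102008.17/72968.49 × 100 = 139.798.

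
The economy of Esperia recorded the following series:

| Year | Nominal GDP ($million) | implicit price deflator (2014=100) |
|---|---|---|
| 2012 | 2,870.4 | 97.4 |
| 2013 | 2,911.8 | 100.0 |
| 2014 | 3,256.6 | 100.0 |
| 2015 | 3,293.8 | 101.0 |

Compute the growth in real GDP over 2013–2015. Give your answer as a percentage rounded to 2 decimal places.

12.00%

Real GDP 2013 = 2911.8/1.000 = 2911.80.
Real GDP 2015 = 3293.8/1.010 = 3261.19.
Change = 3261.19/2911.80 − 1 = 0.1200.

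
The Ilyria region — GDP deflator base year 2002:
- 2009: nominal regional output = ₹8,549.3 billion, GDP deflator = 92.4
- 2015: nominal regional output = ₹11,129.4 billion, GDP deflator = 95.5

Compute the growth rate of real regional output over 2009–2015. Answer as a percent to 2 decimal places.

25.95%

Deflate each year: 2009 → 8549.3/0.924 = 9252.49; 2015 → 11129.4/0.955 = 11653.82.
So real regional output changed by 11653.82/9252.49 − 1 = 0.2595, i.e. 25.95%.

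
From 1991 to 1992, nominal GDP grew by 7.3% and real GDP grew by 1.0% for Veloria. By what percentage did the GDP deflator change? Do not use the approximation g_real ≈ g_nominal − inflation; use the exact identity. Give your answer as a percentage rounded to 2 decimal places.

(1 + g_nom) = (1 + g_real)(1 + π), so π = 1.0730 / 1.0100 − 1 = 0.06238.

6.24%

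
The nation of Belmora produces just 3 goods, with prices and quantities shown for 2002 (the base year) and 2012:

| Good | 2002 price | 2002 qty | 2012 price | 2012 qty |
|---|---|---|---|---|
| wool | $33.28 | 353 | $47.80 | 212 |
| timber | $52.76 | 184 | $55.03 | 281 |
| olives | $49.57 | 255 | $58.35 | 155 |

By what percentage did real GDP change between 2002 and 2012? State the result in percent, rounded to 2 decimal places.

-13.29%

Real GDP 2002 = Nominal GDP 2002 = 33.28·353 + 52.76·184 + 49.57·255 = 34096.03.
Real GDP 2012 (at 2002 prices) = 33.28·212 + 52.76·281 + 49.57·155 = 29564.27.
Real growth = 29564.27/34096.03 − 1 = -0.1329.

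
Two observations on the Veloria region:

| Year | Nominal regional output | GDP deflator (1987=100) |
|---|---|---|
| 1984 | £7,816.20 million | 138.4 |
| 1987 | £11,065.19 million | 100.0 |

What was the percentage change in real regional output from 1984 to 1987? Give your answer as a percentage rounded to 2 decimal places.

Deflate each year: 1984 → 7816.20/1.384 = 5647.54; 1987 → 11065.19/1.000 = 11065.19.
So real regional output changed by 11065.19/5647.54 − 1 = 0.9593, i.e. 95.93%.

95.93%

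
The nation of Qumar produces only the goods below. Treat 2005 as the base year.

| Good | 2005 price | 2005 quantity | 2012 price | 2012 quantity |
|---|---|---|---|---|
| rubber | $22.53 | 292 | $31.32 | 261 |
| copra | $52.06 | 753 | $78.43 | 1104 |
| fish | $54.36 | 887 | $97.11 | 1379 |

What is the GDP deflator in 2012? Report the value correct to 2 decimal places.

Nominal GDP 2012 = 31.32·261 + 78.43·1104 + 97.11·1379 = 228675.93.
Real GDP 2012 (at 2005 prices) = 22.53·261 + 52.06·1104 + 54.36·1379 = 138317.01.
Deflator = Nominal/Real × 100 = 228675.93/138317.01 × 100 = 165.327.

165.33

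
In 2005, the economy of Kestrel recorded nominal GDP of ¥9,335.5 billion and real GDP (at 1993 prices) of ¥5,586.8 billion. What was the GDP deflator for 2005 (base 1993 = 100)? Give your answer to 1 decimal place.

167.1

GDP deflator = (Nominal / Real) × 100 = 9335.5 / 5586.8 × 100 = 167.10.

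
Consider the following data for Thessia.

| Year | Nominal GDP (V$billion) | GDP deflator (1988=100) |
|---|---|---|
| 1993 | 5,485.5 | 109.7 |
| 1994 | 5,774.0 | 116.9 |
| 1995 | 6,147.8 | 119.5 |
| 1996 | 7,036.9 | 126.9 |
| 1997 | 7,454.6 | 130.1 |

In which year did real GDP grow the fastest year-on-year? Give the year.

1994: real = 5774.0/1.169 = 4939.26; growth vs 1993 (5000.46) = -1.22%.
1995: real = 6147.8/1.195 = 5144.60; growth vs 1994 (4939.26) = 4.16%.
1996: real = 7036.9/1.269 = 5545.23; growth vs 1995 (5144.60) = 7.79%.
1997: real = 7454.6/1.301 = 5729.90; growth vs 1996 (5545.23) = 3.33%.

1996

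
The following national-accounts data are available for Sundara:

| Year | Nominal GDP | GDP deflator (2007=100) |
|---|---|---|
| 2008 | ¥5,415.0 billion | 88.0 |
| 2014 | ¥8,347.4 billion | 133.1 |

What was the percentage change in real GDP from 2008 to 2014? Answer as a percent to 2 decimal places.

Deflate each year: 2008 → 5415.0/0.880 = 6153.41; 2014 → 8347.4/1.331 = 6271.53.
So real GDP changed by 6271.53/6153.41 − 1 = 0.0192, i.e. 1.92%.

1.92%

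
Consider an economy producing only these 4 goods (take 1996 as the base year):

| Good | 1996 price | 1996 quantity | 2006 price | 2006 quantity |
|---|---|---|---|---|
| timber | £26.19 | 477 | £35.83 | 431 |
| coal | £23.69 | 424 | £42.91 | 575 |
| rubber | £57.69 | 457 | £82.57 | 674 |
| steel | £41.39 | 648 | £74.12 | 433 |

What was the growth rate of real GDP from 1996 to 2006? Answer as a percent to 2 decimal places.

7.91%

Real GDP 1996 = Nominal GDP 1996 = 26.19·477 + 23.69·424 + 57.69·457 + 41.39·648 = 75722.24.
Real GDP 2006 (at 1996 prices) = 26.19·431 + 23.69·575 + 57.69·674 + 41.39·433 = 81714.57.
Real growth = 81714.57/75722.24 − 1 = 0.0791.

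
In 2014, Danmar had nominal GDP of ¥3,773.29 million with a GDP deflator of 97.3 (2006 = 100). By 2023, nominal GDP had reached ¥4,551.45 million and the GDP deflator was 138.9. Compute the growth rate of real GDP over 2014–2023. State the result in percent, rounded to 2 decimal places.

-15.50%

Deflate each year: 2014 → 3773.29/0.973 = 3878.00; 2023 → 4551.45/1.389 = 3276.78.
So real GDP changed by 3276.78/3878.00 − 1 = -0.1550, i.e. -15.50%.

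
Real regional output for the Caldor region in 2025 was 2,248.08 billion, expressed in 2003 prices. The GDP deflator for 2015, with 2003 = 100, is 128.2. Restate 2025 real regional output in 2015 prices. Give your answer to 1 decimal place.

Real regional output in 2015 prices = Real regional output in 2003 prices × (P_2015/P_2003) = 2248.08 × 1.282 = 2882.04.

2,882.0 billion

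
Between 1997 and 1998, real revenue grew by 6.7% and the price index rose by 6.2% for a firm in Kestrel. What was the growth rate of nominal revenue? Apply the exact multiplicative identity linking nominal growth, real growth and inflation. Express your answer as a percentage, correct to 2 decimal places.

(1 + g_nom) = (1 + g_real)(1 + π) = 1.0670 × 1.0620 = 1.13315.

13.32%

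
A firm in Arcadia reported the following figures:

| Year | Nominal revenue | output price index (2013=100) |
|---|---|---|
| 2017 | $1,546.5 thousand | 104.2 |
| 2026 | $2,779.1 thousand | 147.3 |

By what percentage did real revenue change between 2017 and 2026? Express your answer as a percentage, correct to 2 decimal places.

Deflate each year: 2017 → 1546.5/1.042 = 1484.17; 2026 → 2779.1/1.473 = 1886.69.
So real revenue changed by 1886.69/1484.17 − 1 = 0.2712, i.e. 27.12%.

27.12%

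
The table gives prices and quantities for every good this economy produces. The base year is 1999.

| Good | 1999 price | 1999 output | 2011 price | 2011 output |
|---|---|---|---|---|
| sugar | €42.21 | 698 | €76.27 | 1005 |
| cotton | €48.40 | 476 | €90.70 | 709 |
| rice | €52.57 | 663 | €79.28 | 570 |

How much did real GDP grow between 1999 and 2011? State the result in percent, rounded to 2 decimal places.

22.15%

Real GDP 1999 = Nominal GDP 1999 = 42.21·698 + 48.40·476 + 52.57·663 = 87354.89.
Real GDP 2011 (at 1999 prices) = 42.21·1005 + 48.40·709 + 52.57·570 = 106701.55.
Real growth = 106701.55/87354.89 − 1 = 0.2215.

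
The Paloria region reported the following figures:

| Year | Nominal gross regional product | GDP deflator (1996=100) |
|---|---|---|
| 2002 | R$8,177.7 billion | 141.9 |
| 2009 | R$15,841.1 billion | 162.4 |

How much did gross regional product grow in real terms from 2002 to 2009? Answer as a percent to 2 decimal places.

Real gross regional product 2002 = 8177.7 / 1.419 = 5763.00.
Real gross regional product 2009 = 15841.1 / 1.624 = 9754.37.
Real growth = 9754.37 / 5763.00 − 1 = 0.6926.

69.26%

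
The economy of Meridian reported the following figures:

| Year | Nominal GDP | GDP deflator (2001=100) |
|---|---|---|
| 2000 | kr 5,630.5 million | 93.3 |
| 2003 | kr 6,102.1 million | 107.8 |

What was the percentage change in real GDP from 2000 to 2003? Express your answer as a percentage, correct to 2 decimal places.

-6.20%

Deflate each year: 2000 → 5630.5/0.933 = 6034.83; 2003 → 6102.1/1.078 = 5660.58.
So real GDP changed by 5660.58/6034.83 − 1 = -0.0620, i.e. -6.20%.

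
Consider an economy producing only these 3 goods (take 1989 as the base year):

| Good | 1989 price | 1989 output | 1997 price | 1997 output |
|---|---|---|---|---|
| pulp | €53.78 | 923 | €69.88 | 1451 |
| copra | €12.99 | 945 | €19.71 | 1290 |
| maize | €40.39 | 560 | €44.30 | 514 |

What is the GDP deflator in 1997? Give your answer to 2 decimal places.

129.46

Nominal GDP 1997 = 69.88·1451 + 19.71·1290 + 44.30·514 = 149591.98.
Real GDP 1997 (at 1989 prices) = 53.78·1451 + 12.99·1290 + 40.39·514 = 115552.34.
Deflator = Nominal/Real × 100 = 149591.98/115552.34 × 100 = 129.458.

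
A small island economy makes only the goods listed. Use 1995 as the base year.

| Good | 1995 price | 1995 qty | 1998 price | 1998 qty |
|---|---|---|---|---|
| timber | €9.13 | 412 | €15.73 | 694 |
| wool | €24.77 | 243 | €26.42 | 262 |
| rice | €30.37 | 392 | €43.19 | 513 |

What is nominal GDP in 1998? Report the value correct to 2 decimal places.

Nominal GDP 1998 = Σ (p_1998 × q_1998) = 15.73·694 + 26.42·262 + 43.19·513 = 39995.13.

€39995.13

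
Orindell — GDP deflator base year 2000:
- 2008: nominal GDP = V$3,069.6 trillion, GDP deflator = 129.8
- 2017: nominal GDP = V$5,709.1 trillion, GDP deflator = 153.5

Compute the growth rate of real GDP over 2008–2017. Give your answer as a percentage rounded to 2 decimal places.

Deflate each year: 2008 → 3069.6/1.298 = 2364.87; 2017 → 5709.1/1.535 = 3719.28.
So real GDP changed by 3719.28/2364.87 − 1 = 0.5727, i.e. 57.27%.

57.27%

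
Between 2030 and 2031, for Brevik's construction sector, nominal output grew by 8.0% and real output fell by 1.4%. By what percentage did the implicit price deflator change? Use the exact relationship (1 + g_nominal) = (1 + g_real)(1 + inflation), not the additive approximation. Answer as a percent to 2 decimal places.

9.53%

(1 + g_nom) = (1 + g_real)(1 + π), so π = 1.0800 / 0.9860 − 1 = 0.09533.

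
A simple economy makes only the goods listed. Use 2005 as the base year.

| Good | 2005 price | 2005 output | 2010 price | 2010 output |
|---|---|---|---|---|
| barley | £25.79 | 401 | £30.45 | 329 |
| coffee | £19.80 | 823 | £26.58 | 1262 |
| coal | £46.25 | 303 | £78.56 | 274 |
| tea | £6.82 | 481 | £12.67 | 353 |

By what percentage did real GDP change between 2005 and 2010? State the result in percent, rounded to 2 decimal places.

Real GDP 2005 = Nominal GDP 2005 = 25.79·401 + 19.80·823 + 46.25·303 + 6.82·481 = 43931.36.
Real GDP 2010 (at 2005 prices) = 25.79·329 + 19.80·1262 + 46.25·274 + 6.82·353 = 48552.47.
Real growth = 48552.47/43931.36 − 1 = 0.1052.

10.52%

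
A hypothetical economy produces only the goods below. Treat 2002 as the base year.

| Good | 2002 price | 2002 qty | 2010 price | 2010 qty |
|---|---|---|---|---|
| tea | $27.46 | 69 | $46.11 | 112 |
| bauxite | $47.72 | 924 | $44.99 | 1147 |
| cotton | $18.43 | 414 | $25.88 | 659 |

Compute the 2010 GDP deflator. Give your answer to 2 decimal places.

Nominal GDP 2010 = 46.11·112 + 44.99·1147 + 25.88·659 = 73822.77.
Real GDP 2010 (at 2002 prices) = 27.46·112 + 47.72·1147 + 18.43·659 = 69955.73.
Deflator = Nominal/Real × 100 = 73822.77/69955.73 × 100 = 105.528.

105.53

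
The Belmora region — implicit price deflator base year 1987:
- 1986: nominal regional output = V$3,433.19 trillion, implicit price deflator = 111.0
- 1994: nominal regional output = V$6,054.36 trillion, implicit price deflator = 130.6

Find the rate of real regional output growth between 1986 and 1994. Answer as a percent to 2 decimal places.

49.88%

Real regional output 1986 = 3433.19 / 1.110 = 3092.96.
Real regional output 1994 = 6054.36 / 1.306 = 4635.80.
Real growth = 4635.80 / 3092.96 − 1 = 0.4988.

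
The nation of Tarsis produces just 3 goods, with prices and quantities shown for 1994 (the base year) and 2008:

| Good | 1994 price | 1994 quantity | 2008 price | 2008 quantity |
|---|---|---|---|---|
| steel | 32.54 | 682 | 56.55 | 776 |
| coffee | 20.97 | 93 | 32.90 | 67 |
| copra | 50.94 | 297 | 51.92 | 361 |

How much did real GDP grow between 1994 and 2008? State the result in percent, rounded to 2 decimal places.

Real GDP 1994 = Nominal GDP 1994 = 32.54·682 + 20.97·93 + 50.94·297 = 39271.67.
Real GDP 2008 (at 1994 prices) = 32.54·776 + 20.97·67 + 50.94·361 = 45045.37.
Real growth = 45045.37/39271.67 − 1 = 0.1470.

14.70%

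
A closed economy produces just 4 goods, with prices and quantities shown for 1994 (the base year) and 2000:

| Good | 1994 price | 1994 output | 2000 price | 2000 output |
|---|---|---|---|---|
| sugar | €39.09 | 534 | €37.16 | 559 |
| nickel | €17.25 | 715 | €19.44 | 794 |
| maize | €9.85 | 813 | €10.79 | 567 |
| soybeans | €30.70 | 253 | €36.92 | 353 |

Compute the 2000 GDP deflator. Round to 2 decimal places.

Nominal GDP 2000 = 37.16·559 + 19.44·794 + 10.79·567 + 36.92·353 = 55358.49.
Real GDP 2000 (at 1994 prices) = 39.09·559 + 17.25·794 + 9.85·567 + 30.70·353 = 51969.86.
Deflator = Nominal/Real × 100 = 55358.49/51969.86 × 100 = 106.520.

106.52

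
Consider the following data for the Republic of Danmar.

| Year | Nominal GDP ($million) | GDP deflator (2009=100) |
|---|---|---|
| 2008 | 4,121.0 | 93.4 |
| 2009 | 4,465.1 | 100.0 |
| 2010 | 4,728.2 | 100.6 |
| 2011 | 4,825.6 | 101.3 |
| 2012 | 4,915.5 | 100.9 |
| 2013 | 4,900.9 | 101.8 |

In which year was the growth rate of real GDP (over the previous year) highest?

2010

2009: real = 4465.1/1.000 = 4465.10; growth vs 2008 (4412.21) = 1.20%.
2010: real = 4728.2/1.006 = 4700.00; growth vs 2009 (4465.10) = 5.26%.
2011: real = 4825.6/1.013 = 4763.67; growth vs 2010 (4700.00) = 1.35%.
2012: real = 4915.5/1.009 = 4871.66; growth vs 2011 (4763.67) = 2.27%.
2013: real = 4900.9/1.018 = 4814.24; growth vs 2012 (4871.66) = -1.18%.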